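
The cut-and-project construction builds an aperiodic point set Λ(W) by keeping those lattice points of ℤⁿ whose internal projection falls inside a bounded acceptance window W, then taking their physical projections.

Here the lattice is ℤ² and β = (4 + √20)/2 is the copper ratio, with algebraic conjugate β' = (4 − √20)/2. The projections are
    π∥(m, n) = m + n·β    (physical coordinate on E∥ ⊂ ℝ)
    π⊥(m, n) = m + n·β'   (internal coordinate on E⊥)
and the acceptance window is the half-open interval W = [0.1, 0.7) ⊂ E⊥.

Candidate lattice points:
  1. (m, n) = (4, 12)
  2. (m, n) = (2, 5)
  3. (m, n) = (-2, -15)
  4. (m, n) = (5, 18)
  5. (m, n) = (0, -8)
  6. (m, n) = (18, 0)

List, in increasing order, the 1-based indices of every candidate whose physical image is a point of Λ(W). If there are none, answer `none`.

Compute β' = (4−√20)/2 = -0.23607, so π⊥(m,n) = m -0.23607·n.
#1 (4,12): internal coord 4 + (12)·β' = +1.16718; +1.16718 ∉ [0.1, 0.7) → out
#2 (2,5): internal coord 2 + (5)·β' = +0.81966; +0.81966 ∉ [0.1, 0.7) → out
#3 (-2,-15): internal coord -2 + (-15)·β' = +1.54102; +1.54102 ∉ [0.1, 0.7) → out
#4 (5,18): internal coord 5 + (18)·β' = +0.75078; +0.75078 ∉ [0.1, 0.7) → out
#5 (0,-8): internal coord 0 + (-8)·β' = +1.88854; +1.88854 ∉ [0.1, 0.7) → out
#6 (18,0): internal coord 18 + (0)·β' = +18.00000; +18.00000 ∉ [0.1, 0.7) → out

none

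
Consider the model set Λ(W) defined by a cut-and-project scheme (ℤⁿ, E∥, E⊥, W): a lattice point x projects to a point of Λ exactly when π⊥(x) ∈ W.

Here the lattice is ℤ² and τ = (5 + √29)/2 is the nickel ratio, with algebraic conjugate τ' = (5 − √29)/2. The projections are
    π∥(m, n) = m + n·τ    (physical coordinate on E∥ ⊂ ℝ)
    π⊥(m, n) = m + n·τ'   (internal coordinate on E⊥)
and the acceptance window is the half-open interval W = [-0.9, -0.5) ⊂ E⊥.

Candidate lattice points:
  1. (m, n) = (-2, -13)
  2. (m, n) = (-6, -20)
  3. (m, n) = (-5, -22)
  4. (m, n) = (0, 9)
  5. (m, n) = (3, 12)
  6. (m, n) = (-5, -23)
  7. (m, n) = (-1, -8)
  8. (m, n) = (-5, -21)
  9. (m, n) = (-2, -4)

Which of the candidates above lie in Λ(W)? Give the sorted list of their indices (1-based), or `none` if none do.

3, 6

Compute τ' = (5−√29)/2 = -0.1926, so π⊥(m,n) = m -0.1926·n.
#1 (-2,-13): internal coord -2 + (-13)·τ' = +0.5036; +0.5036 ∉ [-0.9, -0.5) → out
#2 (-6,-20): internal coord -6 + (-20)·τ' = -2.1484; -2.1484 ∉ [-0.9, -0.5) → out
#3 (-5,-22): internal coord -5 + (-22)·τ' = -0.7632; -0.7632 ∈ [-0.9, -0.5) → IN Λ
#4 (0,9): internal coord 0 + (9)·τ' = -1.7332; -1.7332 ∉ [-0.9, -0.5) → out
#5 (3,12): internal coord 3 + (12)·τ' = +0.6890; +0.6890 ∉ [-0.9, -0.5) → out
#6 (-5,-23): internal coord -5 + (-23)·τ' = -0.5706; -0.5706 ∈ [-0.9, -0.5) → IN Λ
#7 (-1,-8): internal coord -1 + (-8)·τ' = +0.5407; +0.5407 ∉ [-0.9, -0.5) → out
#8 (-5,-21): internal coord -5 + (-21)·τ' = -0.9558; -0.9558 ∉ [-0.9, -0.5) → out
#9 (-2,-4): internal coord -2 + (-4)·τ' = -1.2297; -1.2297 ∉ [-0.9, -0.5) → out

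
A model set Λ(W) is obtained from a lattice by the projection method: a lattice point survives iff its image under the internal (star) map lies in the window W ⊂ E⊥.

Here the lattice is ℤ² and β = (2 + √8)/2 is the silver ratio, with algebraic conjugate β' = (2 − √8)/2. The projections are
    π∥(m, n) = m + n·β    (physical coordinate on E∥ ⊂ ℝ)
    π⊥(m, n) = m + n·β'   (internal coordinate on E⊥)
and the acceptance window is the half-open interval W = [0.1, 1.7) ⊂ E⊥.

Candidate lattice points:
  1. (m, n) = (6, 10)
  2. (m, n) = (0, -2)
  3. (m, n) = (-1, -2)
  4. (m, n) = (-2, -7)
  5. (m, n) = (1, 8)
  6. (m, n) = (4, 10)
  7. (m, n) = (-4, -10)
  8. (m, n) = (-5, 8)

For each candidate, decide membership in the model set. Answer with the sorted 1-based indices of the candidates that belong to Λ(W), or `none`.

2, 4, 7

Numerically β ≈ 2.41421 and β' = −1/β ≈ -0.41421.
candidate 1: (m,n)=(6,10) → π∥ = 6+10·β ≈ 30.14214, π⊥ = 6+10·β' ≈ 1.85786 ∉ [0.1, 1.7) ⇒ out
candidate 2: (m,n)=(0,-2) → π∥ = 0-2·β ≈ -4.82843, π⊥ = 0-2·β' ≈ 0.82843 ∈ [0.1, 1.7) ⇒ IN Λ
candidate 3: (m,n)=(-1,-2) → π∥ = -1-2·β ≈ -5.82843, π⊥ = -1-2·β' ≈ -0.17157 ∉ [0.1, 1.7) ⇒ out
candidate 4: (m,n)=(-2,-7) → π∥ = -2-7·β ≈ -18.89949, π⊥ = -2-7·β' ≈ 0.89949 ∈ [0.1, 1.7) ⇒ IN Λ
candidate 5: (m,n)=(1,8) → π∥ = 1+8·β ≈ 20.31371, π⊥ = 1+8·β' ≈ -2.31371 ∉ [0.1, 1.7) ⇒ out
candidate 6: (m,n)=(4,10) → π∥ = 4+10·β ≈ 28.14214, π⊥ = 4+10·β' ≈ -0.14214 ∉ [0.1, 1.7) ⇒ out
candidate 7: (m,n)=(-4,-10) → π∥ = -4-10·β ≈ -28.14214, π⊥ = -4-10·β' ≈ 0.14214 ∈ [0.1, 1.7) ⇒ IN Λ
candidate 8: (m,n)=(-5,8) → π∥ = -5+8·β ≈ 14.31371, π⊥ = -5+8·β' ≈ -8.31371 ∉ [0.1, 1.7) ⇒ out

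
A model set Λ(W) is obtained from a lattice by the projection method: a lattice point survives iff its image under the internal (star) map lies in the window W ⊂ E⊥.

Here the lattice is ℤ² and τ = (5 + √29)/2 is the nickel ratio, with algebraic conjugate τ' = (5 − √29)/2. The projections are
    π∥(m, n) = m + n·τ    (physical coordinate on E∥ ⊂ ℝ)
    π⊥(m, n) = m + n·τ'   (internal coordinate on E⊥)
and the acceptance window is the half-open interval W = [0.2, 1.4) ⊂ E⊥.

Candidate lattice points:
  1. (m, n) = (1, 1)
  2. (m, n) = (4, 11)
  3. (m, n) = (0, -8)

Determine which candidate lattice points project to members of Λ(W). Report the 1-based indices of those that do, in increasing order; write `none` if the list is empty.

1

Numerically τ ≈ 5.19258 and τ' = −1/τ ≈ -0.19258.
#1 (1,1): internal coord 1 + (1)·τ' = +0.80742; +0.80742 ∈ [0.2, 1.4) → IN Λ
#2 (4,11): internal coord 4 + (11)·τ' = +1.88159; +1.88159 ∉ [0.2, 1.4) → out
#3 (0,-8): internal coord 0 + (-8)·τ' = +1.54066; +1.54066 ∉ [0.2, 1.4) → out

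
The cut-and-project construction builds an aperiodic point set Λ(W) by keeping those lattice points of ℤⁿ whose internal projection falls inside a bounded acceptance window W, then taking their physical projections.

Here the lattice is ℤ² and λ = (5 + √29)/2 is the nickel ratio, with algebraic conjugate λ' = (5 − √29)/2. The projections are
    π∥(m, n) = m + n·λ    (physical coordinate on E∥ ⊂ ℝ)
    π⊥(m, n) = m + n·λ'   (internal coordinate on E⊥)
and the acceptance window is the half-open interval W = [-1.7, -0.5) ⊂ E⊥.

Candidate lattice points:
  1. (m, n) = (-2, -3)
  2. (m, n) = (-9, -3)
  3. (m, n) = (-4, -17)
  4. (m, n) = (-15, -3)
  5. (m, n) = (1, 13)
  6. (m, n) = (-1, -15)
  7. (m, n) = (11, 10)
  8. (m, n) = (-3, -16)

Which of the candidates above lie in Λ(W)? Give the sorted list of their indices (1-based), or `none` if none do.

1, 3, 5

λ' = (5−√29)/2 ≈ -0.19258.
candidate 1: (m,n)=(-2,-3) → π∥ = -2-3·λ ≈ -17.57775, π⊥ = -2-3·λ' ≈ -1.42225 ∈ [-1.7, -0.5) ⇒ IN Λ
candidate 2: (m,n)=(-9,-3) → π∥ = -9-3·λ ≈ -24.57775, π⊥ = -9-3·λ' ≈ -8.42225 ∉ [-1.7, -0.5) ⇒ out
candidate 3: (m,n)=(-4,-17) → π∥ = -4-17·λ ≈ -92.27390, π⊥ = -4-17·λ' ≈ -0.72610 ∈ [-1.7, -0.5) ⇒ IN Λ
candidate 4: (m,n)=(-15,-3) → π∥ = -15-3·λ ≈ -30.57775, π⊥ = -15-3·λ' ≈ -14.42225 ∉ [-1.7, -0.5) ⇒ out
candidate 5: (m,n)=(1,13) → π∥ = 1+13·λ ≈ 68.50357, π⊥ = 1+13·λ' ≈ -1.50357 ∈ [-1.7, -0.5) ⇒ IN Λ
candidate 6: (m,n)=(-1,-15) → π∥ = -1-15·λ ≈ -78.88874, π⊥ = -1-15·λ' ≈ 1.88874 ∉ [-1.7, -0.5) ⇒ out
candidate 7: (m,n)=(11,10) → π∥ = 11+10·λ ≈ 62.92582, π⊥ = 11+10·λ' ≈ 9.07418 ∉ [-1.7, -0.5) ⇒ out
candidate 8: (m,n)=(-3,-16) → π∥ = -3-16·λ ≈ -86.08132, π⊥ = -3-16·λ' ≈ 0.08132 ∉ [-1.7, -0.5) ⇒ out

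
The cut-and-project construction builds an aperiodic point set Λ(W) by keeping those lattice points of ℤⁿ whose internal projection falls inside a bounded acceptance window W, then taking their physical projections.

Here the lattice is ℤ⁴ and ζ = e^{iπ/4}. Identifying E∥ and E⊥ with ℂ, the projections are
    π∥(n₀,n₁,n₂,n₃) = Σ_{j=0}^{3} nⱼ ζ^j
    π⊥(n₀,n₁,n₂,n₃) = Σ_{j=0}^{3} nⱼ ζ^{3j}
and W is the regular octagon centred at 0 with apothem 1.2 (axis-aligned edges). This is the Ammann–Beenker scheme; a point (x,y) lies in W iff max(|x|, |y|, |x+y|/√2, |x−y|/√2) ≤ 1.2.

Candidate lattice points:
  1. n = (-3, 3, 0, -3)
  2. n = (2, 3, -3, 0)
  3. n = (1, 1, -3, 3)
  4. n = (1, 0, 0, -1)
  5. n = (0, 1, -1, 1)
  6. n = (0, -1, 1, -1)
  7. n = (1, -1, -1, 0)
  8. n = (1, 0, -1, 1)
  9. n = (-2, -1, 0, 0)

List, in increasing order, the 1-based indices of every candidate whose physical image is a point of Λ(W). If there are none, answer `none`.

4

π⊥(n) = n₀ + n₁ζ³ + n₂ζ⁶ + n₃ζ⁹ where ζ = e^{iπ/4}.
#1 (-3, 3, 0, -3): internal (-7.242641, 0.000000); octagon support 7.242641 vs apothem 1.2 → ∉ W
#2 (2, 3, -3, 0): internal (-0.121320, 5.121320); octagon support 5.121320 vs apothem 1.2 → ∉ W
#3 (1, 1, -3, 3): internal (2.414214, 5.828427); octagon support 5.828427 vs apothem 1.2 → ∉ W
#4 (1, 0, 0, -1): internal (0.292893, -0.707107); octagon support 0.707107 vs apothem 1.2 → ∈ W
#5 (0, 1, -1, 1): internal (0.000000, 2.414214); octagon support 2.414214 vs apothem 1.2 → ∉ W
#6 (0, -1, 1, -1): internal (0.000000, -2.414214); octagon support 2.414214 vs apothem 1.2 → ∉ W
#7 (1, -1, -1, 0): internal (1.707107, 0.292893); octagon support 1.707107 vs apothem 1.2 → ∉ W
#8 (1, 0, -1, 1): internal (1.707107, 1.707107); octagon support 2.414214 vs apothem 1.2 → ∉ W
#9 (-2, -1, 0, 0): internal (-1.292893, -0.707107); octagon support 1.414214 vs apothem 1.2 → ∉ W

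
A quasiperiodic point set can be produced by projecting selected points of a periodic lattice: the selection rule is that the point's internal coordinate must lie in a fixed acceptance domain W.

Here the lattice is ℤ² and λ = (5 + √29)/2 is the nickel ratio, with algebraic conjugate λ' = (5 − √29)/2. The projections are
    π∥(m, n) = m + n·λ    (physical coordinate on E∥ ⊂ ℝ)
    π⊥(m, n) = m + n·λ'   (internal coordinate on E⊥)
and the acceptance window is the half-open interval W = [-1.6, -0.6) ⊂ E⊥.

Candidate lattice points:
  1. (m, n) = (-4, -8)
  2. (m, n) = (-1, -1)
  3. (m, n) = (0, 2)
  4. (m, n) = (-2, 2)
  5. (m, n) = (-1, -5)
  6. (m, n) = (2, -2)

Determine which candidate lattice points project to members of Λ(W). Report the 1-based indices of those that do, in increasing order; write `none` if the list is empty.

λ' = (5−√29)/2 ≈ -0.192582.
candidate 1: (m,n)=(-4,-8) → π∥ = -4-8·λ ≈ -45.540659, π⊥ = -4-8·λ' ≈ -2.459341 ∉ [-1.6, -0.6) ⇒ out
candidate 2: (m,n)=(-1,-1) → π∥ = -1-1·λ ≈ -6.192582, π⊥ = -1-1·λ' ≈ -0.807418 ∈ [-1.6, -0.6) ⇒ IN Λ
candidate 3: (m,n)=(0,2) → π∥ = 0+2·λ ≈ 10.385165, π⊥ = 0+2·λ' ≈ -0.385165 ∉ [-1.6, -0.6) ⇒ out
candidate 4: (m,n)=(-2,2) → π∥ = -2+2·λ ≈ 8.385165, π⊥ = -2+2·λ' ≈ -2.385165 ∉ [-1.6, -0.6) ⇒ out
candidate 5: (m,n)=(-1,-5) → π∥ = -1-5·λ ≈ -26.962912, π⊥ = -1-5·λ' ≈ -0.037088 ∉ [-1.6, -0.6) ⇒ out
candidate 6: (m,n)=(2,-2) → π∥ = 2-2·λ ≈ -8.385165, π⊥ = 2-2·λ' ≈ 2.385165 ∉ [-1.6, -0.6) ⇒ out

2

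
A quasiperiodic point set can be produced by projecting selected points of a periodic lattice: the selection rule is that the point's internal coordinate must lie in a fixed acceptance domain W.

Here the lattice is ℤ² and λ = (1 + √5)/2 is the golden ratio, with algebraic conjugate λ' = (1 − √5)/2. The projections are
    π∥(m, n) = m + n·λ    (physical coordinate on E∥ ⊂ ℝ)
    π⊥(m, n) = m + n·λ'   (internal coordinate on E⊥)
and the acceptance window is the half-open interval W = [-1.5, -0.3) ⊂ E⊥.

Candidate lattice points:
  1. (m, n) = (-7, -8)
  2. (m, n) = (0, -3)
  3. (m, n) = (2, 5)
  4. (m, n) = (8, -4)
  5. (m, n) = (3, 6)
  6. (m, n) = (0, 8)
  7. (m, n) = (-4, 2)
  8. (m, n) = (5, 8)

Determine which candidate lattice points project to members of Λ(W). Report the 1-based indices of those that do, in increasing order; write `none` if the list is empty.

Compute λ' = (1−√5)/2 = -0.61803, so π⊥(m,n) = m -0.61803·n.
candidate 1: (m,n)=(-7,-8) → π∥ = -7-8·λ ≈ -19.94427, π⊥ = -7-8·λ' ≈ -2.05573 ∉ [-1.5, -0.3) ⇒ out
candidate 2: (m,n)=(0,-3) → π∥ = 0-3·λ ≈ -4.85410, π⊥ = 0-3·λ' ≈ 1.85410 ∉ [-1.5, -0.3) ⇒ out
candidate 3: (m,n)=(2,5) → π∥ = 2+5·λ ≈ 10.09017, π⊥ = 2+5·λ' ≈ -1.09017 ∈ [-1.5, -0.3) ⇒ IN Λ
candidate 4: (m,n)=(8,-4) → π∥ = 8-4·λ ≈ 1.52786, π⊥ = 8-4·λ' ≈ 10.47214 ∉ [-1.5, -0.3) ⇒ out
candidate 5: (m,n)=(3,6) → π∥ = 3+6·λ ≈ 12.70820, π⊥ = 3+6·λ' ≈ -0.70820 ∈ [-1.5, -0.3) ⇒ IN Λ
candidate 6: (m,n)=(0,8) → π∥ = 0+8·λ ≈ 12.94427, π⊥ = 0+8·λ' ≈ -4.94427 ∉ [-1.5, -0.3) ⇒ out
candidate 7: (m,n)=(-4,2) → π∥ = -4+2·λ ≈ -0.76393, π⊥ = -4+2·λ' ≈ -5.23607 ∉ [-1.5, -0.3) ⇒ out
candidate 8: (m,n)=(5,8) → π∥ = 5+8·λ ≈ 17.94427, π⊥ = 5+8·λ' ≈ 0.05573 ∉ [-1.5, -0.3) ⇒ out

3, 5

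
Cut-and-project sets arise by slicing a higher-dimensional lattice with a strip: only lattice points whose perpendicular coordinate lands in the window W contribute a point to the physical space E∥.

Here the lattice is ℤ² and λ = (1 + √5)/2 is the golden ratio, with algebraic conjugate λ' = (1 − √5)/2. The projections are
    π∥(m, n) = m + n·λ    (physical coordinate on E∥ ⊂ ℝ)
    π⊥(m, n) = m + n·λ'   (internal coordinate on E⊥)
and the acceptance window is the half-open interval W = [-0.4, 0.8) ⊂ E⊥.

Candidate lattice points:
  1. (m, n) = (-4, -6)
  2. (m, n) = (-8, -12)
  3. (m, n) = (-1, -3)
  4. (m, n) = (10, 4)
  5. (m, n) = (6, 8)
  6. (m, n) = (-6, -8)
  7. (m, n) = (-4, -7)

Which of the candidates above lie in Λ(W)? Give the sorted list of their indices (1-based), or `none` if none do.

1, 7

λ' = (1−√5)/2 ≈ -0.618034.
#1 (-4,-6): internal coord -4 + (-6)·λ' = -0.291796; -0.291796 ∈ [-0.4, 0.8) → IN Λ
#2 (-8,-12): internal coord -8 + (-12)·λ' = -0.583592; -0.583592 ∉ [-0.4, 0.8) → out
#3 (-1,-3): internal coord -1 + (-3)·λ' = +0.854102; +0.854102 ∉ [-0.4, 0.8) → out
#4 (10,4): internal coord 10 + (4)·λ' = +7.527864; +7.527864 ∉ [-0.4, 0.8) → out
#5 (6,8): internal coord 6 + (8)·λ' = +1.055728; +1.055728 ∉ [-0.4, 0.8) → out
#6 (-6,-8): internal coord -6 + (-8)·λ' = -1.055728; -1.055728 ∉ [-0.4, 0.8) → out
#7 (-4,-7): internal coord -4 + (-7)·λ' = +0.326238; +0.326238 ∈ [-0.4, 0.8) → IN Λ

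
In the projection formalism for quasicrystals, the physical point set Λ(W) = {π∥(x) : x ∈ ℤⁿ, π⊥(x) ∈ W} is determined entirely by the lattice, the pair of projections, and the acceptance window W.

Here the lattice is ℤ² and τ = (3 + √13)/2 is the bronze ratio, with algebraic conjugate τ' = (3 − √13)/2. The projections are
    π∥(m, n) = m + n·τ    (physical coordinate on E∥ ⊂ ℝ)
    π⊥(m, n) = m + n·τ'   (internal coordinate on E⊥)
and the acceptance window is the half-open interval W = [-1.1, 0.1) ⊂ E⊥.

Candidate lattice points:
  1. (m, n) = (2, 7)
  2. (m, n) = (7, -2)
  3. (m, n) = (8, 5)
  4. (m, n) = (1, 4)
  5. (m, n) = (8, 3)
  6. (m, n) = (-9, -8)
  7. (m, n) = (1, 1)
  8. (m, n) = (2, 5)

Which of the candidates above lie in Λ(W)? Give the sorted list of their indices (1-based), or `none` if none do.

Compute τ' = (3−√13)/2 = -0.3028, so π⊥(m,n) = m -0.3028·n.
#1 (2,7): internal coord 2 + (7)·τ' = -0.1194; -0.1194 ∈ [-1.1, 0.1) → IN Λ
#2 (7,-2): internal coord 7 + (-2)·τ' = +7.6056; +7.6056 ∉ [-1.1, 0.1) → out
#3 (8,5): internal coord 8 + (5)·τ' = +6.4861; +6.4861 ∉ [-1.1, 0.1) → out
#4 (1,4): internal coord 1 + (4)·τ' = -0.2111; -0.2111 ∈ [-1.1, 0.1) → IN Λ
#5 (8,3): internal coord 8 + (3)·τ' = +7.0917; +7.0917 ∉ [-1.1, 0.1) → out
#6 (-9,-8): internal coord -9 + (-8)·τ' = -6.5778; -6.5778 ∉ [-1.1, 0.1) → out
#7 (1,1): internal coord 1 + (1)·τ' = +0.6972; +0.6972 ∉ [-1.1, 0.1) → out
#8 (2,5): internal coord 2 + (5)·τ' = +0.4861; +0.4861 ∉ [-1.1, 0.1) → out

1, 4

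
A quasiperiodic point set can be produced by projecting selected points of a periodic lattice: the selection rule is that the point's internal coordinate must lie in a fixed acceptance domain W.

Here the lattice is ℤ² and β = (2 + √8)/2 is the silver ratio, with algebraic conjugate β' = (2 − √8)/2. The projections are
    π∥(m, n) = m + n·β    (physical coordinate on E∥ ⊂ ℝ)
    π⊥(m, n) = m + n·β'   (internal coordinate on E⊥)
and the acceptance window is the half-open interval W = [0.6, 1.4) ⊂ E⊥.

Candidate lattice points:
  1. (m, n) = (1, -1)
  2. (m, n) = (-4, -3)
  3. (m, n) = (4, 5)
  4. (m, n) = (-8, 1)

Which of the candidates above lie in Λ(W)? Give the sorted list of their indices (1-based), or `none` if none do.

Numerically β ≈ 2.414214 and β' = −1/β ≈ -0.414214.
candidate 1: (m,n)=(1,-1) → π∥ = 1-1·β ≈ -1.414214, π⊥ = 1-1·β' ≈ 1.414214 ∉ [0.6, 1.4) ⇒ out
candidate 2: (m,n)=(-4,-3) → π∥ = -4-3·β ≈ -11.242641, π⊥ = -4-3·β' ≈ -2.757359 ∉ [0.6, 1.4) ⇒ out
candidate 3: (m,n)=(4,5) → π∥ = 4+5·β ≈ 16.071068, π⊥ = 4+5·β' ≈ 1.928932 ∉ [0.6, 1.4) ⇒ out
candidate 4: (m,n)=(-8,1) → π∥ = -8+1·β ≈ -5.585786, π⊥ = -8+1·β' ≈ -8.414214 ∉ [0.6, 1.4) ⇒ out

none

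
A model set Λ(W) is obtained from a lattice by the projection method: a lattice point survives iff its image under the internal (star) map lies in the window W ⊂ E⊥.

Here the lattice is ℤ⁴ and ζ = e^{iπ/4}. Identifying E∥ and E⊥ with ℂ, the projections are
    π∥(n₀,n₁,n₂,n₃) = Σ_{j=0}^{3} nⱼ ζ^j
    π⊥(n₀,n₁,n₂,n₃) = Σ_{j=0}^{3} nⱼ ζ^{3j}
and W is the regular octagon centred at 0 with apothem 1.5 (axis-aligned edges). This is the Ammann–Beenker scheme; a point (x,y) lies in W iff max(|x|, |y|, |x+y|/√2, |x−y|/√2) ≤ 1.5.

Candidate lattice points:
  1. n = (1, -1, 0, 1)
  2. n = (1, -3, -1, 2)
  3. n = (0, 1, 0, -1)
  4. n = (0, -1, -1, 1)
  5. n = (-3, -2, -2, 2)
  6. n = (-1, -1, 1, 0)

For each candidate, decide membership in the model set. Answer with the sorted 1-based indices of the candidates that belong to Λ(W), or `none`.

3

π⊥(n) = n₀ + n₁ζ³ + n₂ζ⁶ + n₃ζ⁹ where ζ = e^{iπ/4}.
candidate 1: n = (1, -1, 0, 1) → π⊥ ≈ (+2.414214, +0.000000); max(|x|,|y|,|x±y|/√2) = 2.414214 > 1.5 ⇒ ∉ W
candidate 2: n = (1, -3, -1, 2) → π⊥ ≈ (+4.535534, +0.292893); max(|x|,|y|,|x±y|/√2) = 4.535534 > 1.5 ⇒ ∉ W
candidate 3: n = (0, 1, 0, -1) → π⊥ ≈ (-1.414214, +0.000000); max(|x|,|y|,|x±y|/√2) = 1.414214 ≤ 1.5 ⇒ ∈ W
candidate 4: n = (0, -1, -1, 1) → π⊥ ≈ (+1.414214, +1.000000); max(|x|,|y|,|x±y|/√2) = 1.707107 > 1.5 ⇒ ∉ W
candidate 5: n = (-3, -2, -2, 2) → π⊥ ≈ (-0.171573, +2.000000); max(|x|,|y|,|x±y|/√2) = 2.000000 > 1.5 ⇒ ∉ W
candidate 6: n = (-1, -1, 1, 0) → π⊥ ≈ (-0.292893, -1.707107); max(|x|,|y|,|x±y|/√2) = 1.707107 > 1.5 ⇒ ∉ W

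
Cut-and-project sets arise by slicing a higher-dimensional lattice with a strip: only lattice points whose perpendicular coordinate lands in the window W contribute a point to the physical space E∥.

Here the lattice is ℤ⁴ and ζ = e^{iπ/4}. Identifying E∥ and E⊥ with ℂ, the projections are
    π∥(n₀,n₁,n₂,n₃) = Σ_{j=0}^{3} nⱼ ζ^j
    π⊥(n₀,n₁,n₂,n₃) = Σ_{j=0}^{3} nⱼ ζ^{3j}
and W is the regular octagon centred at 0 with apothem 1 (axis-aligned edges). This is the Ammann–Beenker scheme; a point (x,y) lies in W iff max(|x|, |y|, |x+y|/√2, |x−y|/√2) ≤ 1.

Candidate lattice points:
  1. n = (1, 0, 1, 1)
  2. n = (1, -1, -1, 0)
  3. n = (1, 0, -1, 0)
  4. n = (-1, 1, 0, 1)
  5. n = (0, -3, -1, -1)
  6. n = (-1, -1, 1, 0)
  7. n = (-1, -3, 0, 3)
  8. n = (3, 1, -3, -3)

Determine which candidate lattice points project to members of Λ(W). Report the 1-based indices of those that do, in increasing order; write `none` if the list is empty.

π⊥(n) = n₀ + n₁ζ³ + n₂ζ⁶ + n₃ζ⁹ where ζ = e^{iπ/4}.
#1 (1, 0, 1, 1): internal (1.70711, -0.29289); octagon support 1.70711 vs apothem 1 → ∉ W
#2 (1, -1, -1, 0): internal (1.70711, 0.29289); octagon support 1.70711 vs apothem 1 → ∉ W
#3 (1, 0, -1, 0): internal (1.00000, 1.00000); octagon support 1.41421 vs apothem 1 → ∉ W
#4 (-1, 1, 0, 1): internal (-1.00000, 1.41421); octagon support 1.70711 vs apothem 1 → ∉ W
#5 (0, -3, -1, -1): internal (1.41421, -1.82843); octagon support 2.29289 vs apothem 1 → ∉ W
#6 (-1, -1, 1, 0): internal (-0.29289, -1.70711); octagon support 1.70711 vs apothem 1 → ∉ W
#7 (-1, -3, 0, 3): internal (3.24264, 0.00000); octagon support 3.24264 vs apothem 1 → ∉ W
#8 (3, 1, -3, -3): internal (0.17157, 1.58579); octagon support 1.58579 vs apothem 1 → ∉ W

none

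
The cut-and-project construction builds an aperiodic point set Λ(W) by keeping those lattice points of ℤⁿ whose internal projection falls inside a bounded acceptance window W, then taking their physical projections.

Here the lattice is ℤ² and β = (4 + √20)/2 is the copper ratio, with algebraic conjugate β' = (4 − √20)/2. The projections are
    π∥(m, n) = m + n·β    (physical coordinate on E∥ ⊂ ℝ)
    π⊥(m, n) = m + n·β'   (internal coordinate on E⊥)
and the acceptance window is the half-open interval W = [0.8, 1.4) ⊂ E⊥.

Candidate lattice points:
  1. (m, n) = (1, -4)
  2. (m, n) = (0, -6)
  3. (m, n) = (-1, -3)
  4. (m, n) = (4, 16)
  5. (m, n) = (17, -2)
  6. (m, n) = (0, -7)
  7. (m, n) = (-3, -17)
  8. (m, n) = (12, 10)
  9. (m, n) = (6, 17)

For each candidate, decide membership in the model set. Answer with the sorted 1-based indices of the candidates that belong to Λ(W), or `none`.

Numerically β ≈ 4.236068 and β' = −1/β ≈ -0.236068.
[1] lift (1,-4): star map gives 1.944272; window check 0.8 ≤ 1.944272 < 1.4 is false → out
[2] lift (0,-6): star map gives 1.416408; window check 0.8 ≤ 1.416408 < 1.4 is false → out
[3] lift (-1,-3): star map gives -0.291796; window check 0.8 ≤ -0.291796 < 1.4 is false → out
[4] lift (4,16): star map gives 0.222912; window check 0.8 ≤ 0.222912 < 1.4 is false → out
[5] lift (17,-2): star map gives 17.472136; window check 0.8 ≤ 17.472136 < 1.4 is false → out
[6] lift (0,-7): star map gives 1.652476; window check 0.8 ≤ 1.652476 < 1.4 is false → out
[7] lift (-3,-17): star map gives 1.013156; window check 0.8 ≤ 1.013156 < 1.4 is true → IN Λ
[8] lift (12,10): star map gives 9.639320; window check 0.8 ≤ 9.639320 < 1.4 is false → out
[9] lift (6,17): star map gives 1.986844; window check 0.8 ≤ 1.986844 < 1.4 is false → out

7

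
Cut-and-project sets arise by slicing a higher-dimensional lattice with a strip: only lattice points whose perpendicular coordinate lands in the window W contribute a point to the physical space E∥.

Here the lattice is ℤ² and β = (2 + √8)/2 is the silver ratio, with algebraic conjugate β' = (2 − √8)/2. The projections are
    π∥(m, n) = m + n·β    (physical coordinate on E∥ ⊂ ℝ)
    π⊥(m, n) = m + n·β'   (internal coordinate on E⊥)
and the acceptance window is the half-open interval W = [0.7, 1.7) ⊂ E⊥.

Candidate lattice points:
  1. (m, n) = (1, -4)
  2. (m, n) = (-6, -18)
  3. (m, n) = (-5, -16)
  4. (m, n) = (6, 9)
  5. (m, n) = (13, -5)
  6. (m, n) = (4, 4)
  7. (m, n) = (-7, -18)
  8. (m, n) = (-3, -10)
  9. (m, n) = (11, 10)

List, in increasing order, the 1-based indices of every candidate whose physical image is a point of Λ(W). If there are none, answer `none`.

Numerically β ≈ 2.414214 and β' = −1/β ≈ -0.414214.
candidate 1: (m,n)=(1,-4) → π∥ = 1-4·β ≈ -8.656854, π⊥ = 1-4·β' ≈ 2.656854 ∉ [0.7, 1.7) ⇒ out
candidate 2: (m,n)=(-6,-18) → π∥ = -6-18·β ≈ -49.455844, π⊥ = -6-18·β' ≈ 1.455844 ∈ [0.7, 1.7) ⇒ IN Λ
candidate 3: (m,n)=(-5,-16) → π∥ = -5-16·β ≈ -43.627417, π⊥ = -5-16·β' ≈ 1.627417 ∈ [0.7, 1.7) ⇒ IN Λ
candidate 4: (m,n)=(6,9) → π∥ = 6+9·β ≈ 27.727922, π⊥ = 6+9·β' ≈ 2.272078 ∉ [0.7, 1.7) ⇒ out
candidate 5: (m,n)=(13,-5) → π∥ = 13-5·β ≈ 0.928932, π⊥ = 13-5·β' ≈ 15.071068 ∉ [0.7, 1.7) ⇒ out
candidate 6: (m,n)=(4,4) → π∥ = 4+4·β ≈ 13.656854, π⊥ = 4+4·β' ≈ 2.343146 ∉ [0.7, 1.7) ⇒ out
candidate 7: (m,n)=(-7,-18) → π∥ = -7-18·β ≈ -50.455844, π⊥ = -7-18·β' ≈ 0.455844 ∉ [0.7, 1.7) ⇒ out
candidate 8: (m,n)=(-3,-10) → π∥ = -3-10·β ≈ -27.142136, π⊥ = -3-10·β' ≈ 1.142136 ∈ [0.7, 1.7) ⇒ IN Λ
candidate 9: (m,n)=(11,10) → π∥ = 11+10·β ≈ 35.142136, π⊥ = 11+10·β' ≈ 6.857864 ∉ [0.7, 1.7) ⇒ out

2, 3, 8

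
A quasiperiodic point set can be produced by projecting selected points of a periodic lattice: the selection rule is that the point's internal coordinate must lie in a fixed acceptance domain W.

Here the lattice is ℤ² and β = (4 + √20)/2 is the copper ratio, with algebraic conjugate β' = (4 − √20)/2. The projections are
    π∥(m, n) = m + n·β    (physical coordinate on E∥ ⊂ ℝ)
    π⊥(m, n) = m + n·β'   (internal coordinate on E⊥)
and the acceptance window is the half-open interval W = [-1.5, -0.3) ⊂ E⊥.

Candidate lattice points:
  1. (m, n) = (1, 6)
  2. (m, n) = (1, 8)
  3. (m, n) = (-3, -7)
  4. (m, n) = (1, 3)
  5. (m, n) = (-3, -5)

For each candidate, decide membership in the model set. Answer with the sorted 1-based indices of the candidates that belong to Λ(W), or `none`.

1, 2, 3

Numerically β ≈ 4.236068 and β' = −1/β ≈ -0.236068.
#1 (1,6): internal coord 1 + (6)·β' = -0.416408; -0.416408 ∈ [-1.5, -0.3) → IN Λ
#2 (1,8): internal coord 1 + (8)·β' = -0.888544; -0.888544 ∈ [-1.5, -0.3) → IN Λ
#3 (-3,-7): internal coord -3 + (-7)·β' = -1.347524; -1.347524 ∈ [-1.5, -0.3) → IN Λ
#4 (1,3): internal coord 1 + (3)·β' = +0.291796; +0.291796 ∉ [-1.5, -0.3) → out
#5 (-3,-5): internal coord -3 + (-5)·β' = -1.819660; -1.819660 ∉ [-1.5, -0.3) → out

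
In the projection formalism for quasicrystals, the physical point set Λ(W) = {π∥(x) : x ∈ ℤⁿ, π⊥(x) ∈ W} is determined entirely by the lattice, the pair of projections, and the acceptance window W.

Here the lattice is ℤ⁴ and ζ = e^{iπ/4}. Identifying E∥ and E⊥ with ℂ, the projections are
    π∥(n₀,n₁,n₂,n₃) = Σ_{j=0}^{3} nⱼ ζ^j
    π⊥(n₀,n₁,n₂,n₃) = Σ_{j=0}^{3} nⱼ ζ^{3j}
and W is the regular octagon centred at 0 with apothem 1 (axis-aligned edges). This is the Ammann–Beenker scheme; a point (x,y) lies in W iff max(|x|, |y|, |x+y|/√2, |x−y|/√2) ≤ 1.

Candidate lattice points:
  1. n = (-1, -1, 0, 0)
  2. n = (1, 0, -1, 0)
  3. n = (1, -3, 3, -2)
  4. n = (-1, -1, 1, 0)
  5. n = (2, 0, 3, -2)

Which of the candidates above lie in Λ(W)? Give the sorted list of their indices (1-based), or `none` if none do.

Internal map: ζ^{3j} for j=0..3 gives (1,0), (−√2/2,√2/2), (0,−1), (√2/2,√2/2).
candidate 1: n = (-1, -1, 0, 0) → π⊥ ≈ (-0.292893, -0.707107); max(|x|,|y|,|x±y|/√2) = 0.707107 ≤ 1 ⇒ ∈ W
candidate 2: n = (1, 0, -1, 0) → π⊥ ≈ (+1.000000, +1.000000); max(|x|,|y|,|x±y|/√2) = 1.414214 > 1 ⇒ ∉ W
candidate 3: n = (1, -3, 3, -2) → π⊥ ≈ (+1.707107, -6.535534); max(|x|,|y|,|x±y|/√2) = 6.535534 > 1 ⇒ ∉ W
candidate 4: n = (-1, -1, 1, 0) → π⊥ ≈ (-0.292893, -1.707107); max(|x|,|y|,|x±y|/√2) = 1.707107 > 1 ⇒ ∉ W
candidate 5: n = (2, 0, 3, -2) → π⊥ ≈ (+0.585786, -4.414214); max(|x|,|y|,|x±y|/√2) = 4.414214 > 1 ⇒ ∉ W

1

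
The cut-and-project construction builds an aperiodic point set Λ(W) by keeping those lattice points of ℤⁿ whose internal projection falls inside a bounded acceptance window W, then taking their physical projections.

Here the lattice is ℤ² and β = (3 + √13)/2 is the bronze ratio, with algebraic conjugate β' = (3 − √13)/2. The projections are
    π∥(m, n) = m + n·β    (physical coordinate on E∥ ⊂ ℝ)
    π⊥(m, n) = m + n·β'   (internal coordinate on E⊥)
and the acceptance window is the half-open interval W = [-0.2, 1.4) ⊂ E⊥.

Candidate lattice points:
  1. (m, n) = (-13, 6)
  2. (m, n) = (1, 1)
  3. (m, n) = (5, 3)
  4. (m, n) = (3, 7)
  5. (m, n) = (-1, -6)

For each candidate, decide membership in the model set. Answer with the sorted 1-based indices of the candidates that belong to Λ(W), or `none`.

β' = (3−√13)/2 ≈ -0.3028.
#1 (-13,6): internal coord -13 + (6)·β' = -14.8167; -14.8167 ∉ [-0.2, 1.4) → out
#2 (1,1): internal coord 1 + (1)·β' = +0.6972; +0.6972 ∈ [-0.2, 1.4) → IN Λ
#3 (5,3): internal coord 5 + (3)·β' = +4.0917; +4.0917 ∉ [-0.2, 1.4) → out
#4 (3,7): internal coord 3 + (7)·β' = +0.8806; +0.8806 ∈ [-0.2, 1.4) → IN Λ
#5 (-1,-6): internal coord -1 + (-6)·β' = +0.8167; +0.8167 ∈ [-0.2, 1.4) → IN Λ

2, 4, 5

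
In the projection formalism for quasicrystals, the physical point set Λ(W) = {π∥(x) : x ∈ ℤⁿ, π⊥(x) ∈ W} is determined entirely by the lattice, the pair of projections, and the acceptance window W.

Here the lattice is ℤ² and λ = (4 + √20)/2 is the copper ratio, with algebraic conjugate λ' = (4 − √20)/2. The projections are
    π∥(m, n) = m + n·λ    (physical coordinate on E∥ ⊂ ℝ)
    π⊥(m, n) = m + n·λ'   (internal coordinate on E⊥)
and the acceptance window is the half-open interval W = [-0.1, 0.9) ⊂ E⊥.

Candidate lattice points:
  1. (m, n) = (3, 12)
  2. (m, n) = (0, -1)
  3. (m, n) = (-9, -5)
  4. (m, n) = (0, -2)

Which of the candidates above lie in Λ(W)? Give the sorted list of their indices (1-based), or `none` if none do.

Compute λ' = (4−√20)/2 = -0.236068, so π⊥(m,n) = m -0.236068·n.
candidate 1: (m,n)=(3,12) → π∥ = 3+12·λ ≈ 53.832816, π⊥ = 3+12·λ' ≈ 0.167184 ∈ [-0.1, 0.9) ⇒ IN Λ
candidate 2: (m,n)=(0,-1) → π∥ = 0-1·λ ≈ -4.236068, π⊥ = 0-1·λ' ≈ 0.236068 ∈ [-0.1, 0.9) ⇒ IN Λ
candidate 3: (m,n)=(-9,-5) → π∥ = -9-5·λ ≈ -30.180340, π⊥ = -9-5·λ' ≈ -7.819660 ∉ [-0.1, 0.9) ⇒ out
candidate 4: (m,n)=(0,-2) → π∥ = 0-2·λ ≈ -8.472136, π⊥ = 0-2·λ' ≈ 0.472136 ∈ [-0.1, 0.9) ⇒ IN Λ

1, 2, 4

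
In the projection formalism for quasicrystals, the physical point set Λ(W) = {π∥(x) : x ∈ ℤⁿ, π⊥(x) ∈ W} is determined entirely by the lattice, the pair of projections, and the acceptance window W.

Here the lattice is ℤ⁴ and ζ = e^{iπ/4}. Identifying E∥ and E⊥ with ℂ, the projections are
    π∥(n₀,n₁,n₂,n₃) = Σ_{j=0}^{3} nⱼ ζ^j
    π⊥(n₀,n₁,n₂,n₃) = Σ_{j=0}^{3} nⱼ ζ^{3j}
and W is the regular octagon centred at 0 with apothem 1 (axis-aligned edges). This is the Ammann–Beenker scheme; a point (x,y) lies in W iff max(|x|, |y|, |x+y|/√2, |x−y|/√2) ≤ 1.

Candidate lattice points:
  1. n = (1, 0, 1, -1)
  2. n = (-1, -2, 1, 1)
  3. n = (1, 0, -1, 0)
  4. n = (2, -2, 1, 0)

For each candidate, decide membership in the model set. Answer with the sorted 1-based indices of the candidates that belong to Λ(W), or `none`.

none

Internal map: ζ^{3j} for j=0..3 gives (1,0), (−√2/2,√2/2), (0,−1), (√2/2,√2/2).
candidate 1: n = (1, 0, 1, -1) → π⊥ ≈ (+0.2929, -1.7071); max(|x|,|y|,|x±y|/√2) = 1.7071 > 1 ⇒ ∉ W
candidate 2: n = (-1, -2, 1, 1) → π⊥ ≈ (+1.1213, -1.7071); max(|x|,|y|,|x±y|/√2) = 2.0000 > 1 ⇒ ∉ W
candidate 3: n = (1, 0, -1, 0) → π⊥ ≈ (+1.0000, +1.0000); max(|x|,|y|,|x±y|/√2) = 1.4142 > 1 ⇒ ∉ W
candidate 4: n = (2, -2, 1, 0) → π⊥ ≈ (+3.4142, -2.4142); max(|x|,|y|,|x±y|/√2) = 4.1213 > 1 ⇒ ∉ W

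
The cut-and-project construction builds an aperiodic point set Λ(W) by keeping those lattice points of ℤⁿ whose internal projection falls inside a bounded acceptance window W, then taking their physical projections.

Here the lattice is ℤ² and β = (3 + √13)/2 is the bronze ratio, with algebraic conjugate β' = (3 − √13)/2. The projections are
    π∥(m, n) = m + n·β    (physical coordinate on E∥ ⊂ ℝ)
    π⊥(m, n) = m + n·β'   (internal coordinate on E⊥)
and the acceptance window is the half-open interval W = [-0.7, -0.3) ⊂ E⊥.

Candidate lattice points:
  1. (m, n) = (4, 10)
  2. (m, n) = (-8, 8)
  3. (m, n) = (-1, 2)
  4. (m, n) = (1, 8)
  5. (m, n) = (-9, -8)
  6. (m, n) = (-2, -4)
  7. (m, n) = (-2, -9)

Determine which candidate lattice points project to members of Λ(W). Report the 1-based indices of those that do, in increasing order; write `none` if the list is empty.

none

Numerically β ≈ 3.30278 and β' = −1/β ≈ -0.30278.
candidate 1: (m,n)=(4,10) → π∥ = 4+10·β ≈ 37.02776, π⊥ = 4+10·β' ≈ 0.97224 ∉ [-0.7, -0.3) ⇒ out
candidate 2: (m,n)=(-8,8) → π∥ = -8+8·β ≈ 18.42221, π⊥ = -8+8·β' ≈ -10.42221 ∉ [-0.7, -0.3) ⇒ out
candidate 3: (m,n)=(-1,2) → π∥ = -1+2·β ≈ 5.60555, π⊥ = -1+2·β' ≈ -1.60555 ∉ [-0.7, -0.3) ⇒ out
candidate 4: (m,n)=(1,8) → π∥ = 1+8·β ≈ 27.42221, π⊥ = 1+8·β' ≈ -1.42221 ∉ [-0.7, -0.3) ⇒ out
candidate 5: (m,n)=(-9,-8) → π∥ = -9-8·β ≈ -35.42221, π⊥ = -9-8·β' ≈ -6.57779 ∉ [-0.7, -0.3) ⇒ out
candidate 6: (m,n)=(-2,-4) → π∥ = -2-4·β ≈ -15.21110, π⊥ = -2-4·β' ≈ -0.78890 ∉ [-0.7, -0.3) ⇒ out
candidate 7: (m,n)=(-2,-9) → π∥ = -2-9·β ≈ -31.72498, π⊥ = -2-9·β' ≈ 0.72498 ∉ [-0.7, -0.3) ⇒ out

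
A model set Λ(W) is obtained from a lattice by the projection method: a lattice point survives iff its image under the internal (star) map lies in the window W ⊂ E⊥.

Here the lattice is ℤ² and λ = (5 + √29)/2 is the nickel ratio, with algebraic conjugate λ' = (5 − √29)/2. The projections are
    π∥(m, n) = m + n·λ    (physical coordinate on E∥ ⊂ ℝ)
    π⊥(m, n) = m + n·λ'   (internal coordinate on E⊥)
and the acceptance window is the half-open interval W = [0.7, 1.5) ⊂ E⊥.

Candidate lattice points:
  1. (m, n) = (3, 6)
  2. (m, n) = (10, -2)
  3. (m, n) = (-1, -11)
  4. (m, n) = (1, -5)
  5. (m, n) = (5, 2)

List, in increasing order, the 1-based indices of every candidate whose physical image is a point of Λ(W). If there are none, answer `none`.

3

Numerically λ ≈ 5.19258 and λ' = −1/λ ≈ -0.19258.
#1 (3,6): internal coord 3 + (6)·λ' = +1.84451; +1.84451 ∉ [0.7, 1.5) → out
#2 (10,-2): internal coord 10 + (-2)·λ' = +10.38516; +10.38516 ∉ [0.7, 1.5) → out
#3 (-1,-11): internal coord -1 + (-11)·λ' = +1.11841; +1.11841 ∈ [0.7, 1.5) → IN Λ
#4 (1,-5): internal coord 1 + (-5)·λ' = +1.96291; +1.96291 ∉ [0.7, 1.5) → out
#5 (5,2): internal coord 5 + (2)·λ' = +4.61484; +4.61484 ∉ [0.7, 1.5) → out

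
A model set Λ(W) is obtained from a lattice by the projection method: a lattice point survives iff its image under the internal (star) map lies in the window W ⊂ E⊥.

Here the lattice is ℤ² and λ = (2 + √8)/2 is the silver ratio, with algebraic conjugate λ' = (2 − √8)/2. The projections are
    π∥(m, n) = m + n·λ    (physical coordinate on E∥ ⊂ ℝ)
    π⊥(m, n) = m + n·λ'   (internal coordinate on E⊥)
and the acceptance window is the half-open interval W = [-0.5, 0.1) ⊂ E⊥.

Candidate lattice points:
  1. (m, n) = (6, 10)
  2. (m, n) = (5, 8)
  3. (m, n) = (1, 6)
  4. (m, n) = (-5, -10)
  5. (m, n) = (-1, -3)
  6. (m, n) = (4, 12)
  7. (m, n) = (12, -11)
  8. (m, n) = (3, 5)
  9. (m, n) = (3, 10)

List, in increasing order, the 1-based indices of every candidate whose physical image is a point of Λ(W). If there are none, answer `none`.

none

Compute λ' = (2−√8)/2 = -0.41421, so π⊥(m,n) = m -0.41421·n.
candidate 1: (m,n)=(6,10) → π∥ = 6+10·λ ≈ 30.14214, π⊥ = 6+10·λ' ≈ 1.85786 ∉ [-0.5, 0.1) ⇒ out
candidate 2: (m,n)=(5,8) → π∥ = 5+8·λ ≈ 24.31371, π⊥ = 5+8·λ' ≈ 1.68629 ∉ [-0.5, 0.1) ⇒ out
candidate 3: (m,n)=(1,6) → π∥ = 1+6·λ ≈ 15.48528, π⊥ = 1+6·λ' ≈ -1.48528 ∉ [-0.5, 0.1) ⇒ out
candidate 4: (m,n)=(-5,-10) → π∥ = -5-10·λ ≈ -29.14214, π⊥ = -5-10·λ' ≈ -0.85786 ∉ [-0.5, 0.1) ⇒ out
candidate 5: (m,n)=(-1,-3) → π∥ = -1-3·λ ≈ -8.24264, π⊥ = -1-3·λ' ≈ 0.24264 ∉ [-0.5, 0.1) ⇒ out
candidate 6: (m,n)=(4,12) → π∥ = 4+12·λ ≈ 32.97056, π⊥ = 4+12·λ' ≈ -0.97056 ∉ [-0.5, 0.1) ⇒ out
candidate 7: (m,n)=(12,-11) → π∥ = 12-11·λ ≈ -14.55635, π⊥ = 12-11·λ' ≈ 16.55635 ∉ [-0.5, 0.1) ⇒ out
candidate 8: (m,n)=(3,5) → π∥ = 3+5·λ ≈ 15.07107, π⊥ = 3+5·λ' ≈ 0.92893 ∉ [-0.5, 0.1) ⇒ out
candidate 9: (m,n)=(3,10) → π∥ = 3+10·λ ≈ 27.14214, π⊥ = 3+10·λ' ≈ -1.14214 ∉ [-0.5, 0.1) ⇒ out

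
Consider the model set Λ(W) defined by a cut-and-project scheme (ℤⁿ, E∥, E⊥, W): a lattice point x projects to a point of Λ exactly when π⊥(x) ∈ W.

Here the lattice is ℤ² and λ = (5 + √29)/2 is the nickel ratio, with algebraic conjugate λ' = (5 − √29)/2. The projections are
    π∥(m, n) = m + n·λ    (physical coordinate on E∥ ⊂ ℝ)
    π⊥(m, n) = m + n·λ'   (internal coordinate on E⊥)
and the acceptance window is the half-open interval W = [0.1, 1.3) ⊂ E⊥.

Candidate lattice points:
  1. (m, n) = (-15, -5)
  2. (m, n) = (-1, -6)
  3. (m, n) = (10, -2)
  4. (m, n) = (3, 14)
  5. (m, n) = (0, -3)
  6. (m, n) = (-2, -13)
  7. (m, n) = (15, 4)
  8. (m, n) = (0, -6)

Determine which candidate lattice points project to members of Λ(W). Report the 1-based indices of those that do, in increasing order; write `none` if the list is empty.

λ' = (5−√29)/2 ≈ -0.1926.
#1 (-15,-5): internal coord -15 + (-5)·λ' = -14.0371; -14.0371 ∉ [0.1, 1.3) → out
#2 (-1,-6): internal coord -1 + (-6)·λ' = +0.1555; +0.1555 ∈ [0.1, 1.3) → IN Λ
#3 (10,-2): internal coord 10 + (-2)·λ' = +10.3852; +10.3852 ∉ [0.1, 1.3) → out
#4 (3,14): internal coord 3 + (14)·λ' = +0.3038; +0.3038 ∈ [0.1, 1.3) → IN Λ
#5 (0,-3): internal coord 0 + (-3)·λ' = +0.5777; +0.5777 ∈ [0.1, 1.3) → IN Λ
#6 (-2,-13): internal coord -2 + (-13)·λ' = +0.5036; +0.5036 ∈ [0.1, 1.3) → IN Λ
#7 (15,4): internal coord 15 + (4)·λ' = +14.2297; +14.2297 ∉ [0.1, 1.3) → out
#8 (0,-6): internal coord 0 + (-6)·λ' = +1.1555; +1.1555 ∈ [0.1, 1.3) → IN Λ

2, 4, 5, 6, 8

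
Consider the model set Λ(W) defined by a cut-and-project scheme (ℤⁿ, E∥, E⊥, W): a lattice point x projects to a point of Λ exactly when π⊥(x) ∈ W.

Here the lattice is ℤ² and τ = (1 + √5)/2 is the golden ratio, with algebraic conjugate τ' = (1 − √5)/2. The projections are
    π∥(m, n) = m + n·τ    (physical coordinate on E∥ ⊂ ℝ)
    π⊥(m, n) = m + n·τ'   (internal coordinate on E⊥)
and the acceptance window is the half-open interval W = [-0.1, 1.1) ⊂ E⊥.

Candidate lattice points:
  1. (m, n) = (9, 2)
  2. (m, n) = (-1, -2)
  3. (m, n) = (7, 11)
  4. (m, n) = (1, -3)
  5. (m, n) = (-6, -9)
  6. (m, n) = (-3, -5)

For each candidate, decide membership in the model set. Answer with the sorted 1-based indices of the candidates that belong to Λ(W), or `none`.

Compute τ' = (1−√5)/2 = -0.6180, so π⊥(m,n) = m -0.6180·n.
[1] lift (9,2): star map gives 7.7639; window check -0.1 ≤ 7.7639 < 1.1 is false → out
[2] lift (-1,-2): star map gives 0.2361; window check -0.1 ≤ 0.2361 < 1.1 is true → IN Λ
[3] lift (7,11): star map gives 0.2016; window check -0.1 ≤ 0.2016 < 1.1 is true → IN Λ
[4] lift (1,-3): star map gives 2.8541; window check -0.1 ≤ 2.8541 < 1.1 is false → out
[5] lift (-6,-9): star map gives -0.4377; window check -0.1 ≤ -0.4377 < 1.1 is false → out
[6] lift (-3,-5): star map gives 0.0902; window check -0.1 ≤ 0.0902 < 1.1 is true → IN Λ

2, 3, 6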